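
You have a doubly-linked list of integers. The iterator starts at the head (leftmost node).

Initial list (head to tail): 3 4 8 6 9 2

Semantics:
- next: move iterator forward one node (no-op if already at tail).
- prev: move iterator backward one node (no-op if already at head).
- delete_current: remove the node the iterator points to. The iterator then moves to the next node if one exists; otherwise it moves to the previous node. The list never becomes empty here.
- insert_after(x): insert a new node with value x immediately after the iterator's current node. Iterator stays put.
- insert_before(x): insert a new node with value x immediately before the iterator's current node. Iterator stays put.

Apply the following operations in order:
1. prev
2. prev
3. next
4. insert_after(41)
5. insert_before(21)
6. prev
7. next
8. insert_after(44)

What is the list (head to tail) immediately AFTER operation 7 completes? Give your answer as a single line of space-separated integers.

Answer: 3 21 4 41 8 6 9 2

Derivation:
After 1 (prev): list=[3, 4, 8, 6, 9, 2] cursor@3
After 2 (prev): list=[3, 4, 8, 6, 9, 2] cursor@3
After 3 (next): list=[3, 4, 8, 6, 9, 2] cursor@4
After 4 (insert_after(41)): list=[3, 4, 41, 8, 6, 9, 2] cursor@4
After 5 (insert_before(21)): list=[3, 21, 4, 41, 8, 6, 9, 2] cursor@4
After 6 (prev): list=[3, 21, 4, 41, 8, 6, 9, 2] cursor@21
After 7 (next): list=[3, 21, 4, 41, 8, 6, 9, 2] cursor@4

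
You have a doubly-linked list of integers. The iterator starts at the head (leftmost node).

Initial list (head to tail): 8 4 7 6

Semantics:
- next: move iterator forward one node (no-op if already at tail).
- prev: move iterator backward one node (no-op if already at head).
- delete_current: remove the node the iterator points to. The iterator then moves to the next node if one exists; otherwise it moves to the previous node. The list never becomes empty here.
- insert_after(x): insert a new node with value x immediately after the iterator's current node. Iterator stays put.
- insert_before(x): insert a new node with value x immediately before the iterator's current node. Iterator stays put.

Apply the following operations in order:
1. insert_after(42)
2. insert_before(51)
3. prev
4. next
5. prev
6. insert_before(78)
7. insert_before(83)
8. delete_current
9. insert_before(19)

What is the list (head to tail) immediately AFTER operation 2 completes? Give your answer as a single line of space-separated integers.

Answer: 51 8 42 4 7 6

Derivation:
After 1 (insert_after(42)): list=[8, 42, 4, 7, 6] cursor@8
After 2 (insert_before(51)): list=[51, 8, 42, 4, 7, 6] cursor@8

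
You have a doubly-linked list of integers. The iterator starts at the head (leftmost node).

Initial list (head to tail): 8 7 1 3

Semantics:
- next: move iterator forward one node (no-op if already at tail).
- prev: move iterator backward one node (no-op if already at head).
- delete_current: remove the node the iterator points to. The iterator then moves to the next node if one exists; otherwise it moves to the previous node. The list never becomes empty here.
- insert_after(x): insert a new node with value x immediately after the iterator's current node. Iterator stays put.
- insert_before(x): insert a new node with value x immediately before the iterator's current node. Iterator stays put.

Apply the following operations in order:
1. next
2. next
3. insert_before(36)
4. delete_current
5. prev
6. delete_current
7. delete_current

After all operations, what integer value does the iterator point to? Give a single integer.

After 1 (next): list=[8, 7, 1, 3] cursor@7
After 2 (next): list=[8, 7, 1, 3] cursor@1
After 3 (insert_before(36)): list=[8, 7, 36, 1, 3] cursor@1
After 4 (delete_current): list=[8, 7, 36, 3] cursor@3
After 5 (prev): list=[8, 7, 36, 3] cursor@36
After 6 (delete_current): list=[8, 7, 3] cursor@3
After 7 (delete_current): list=[8, 7] cursor@7

Answer: 7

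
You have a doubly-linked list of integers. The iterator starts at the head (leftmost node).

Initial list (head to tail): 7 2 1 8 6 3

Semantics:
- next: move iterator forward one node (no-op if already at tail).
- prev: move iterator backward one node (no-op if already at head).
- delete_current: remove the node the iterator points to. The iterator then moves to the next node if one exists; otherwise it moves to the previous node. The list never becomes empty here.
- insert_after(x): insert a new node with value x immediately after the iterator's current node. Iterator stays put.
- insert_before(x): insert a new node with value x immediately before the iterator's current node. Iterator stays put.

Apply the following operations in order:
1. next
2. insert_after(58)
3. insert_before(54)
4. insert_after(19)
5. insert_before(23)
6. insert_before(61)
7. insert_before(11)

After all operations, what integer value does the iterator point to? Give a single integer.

Answer: 2

Derivation:
After 1 (next): list=[7, 2, 1, 8, 6, 3] cursor@2
After 2 (insert_after(58)): list=[7, 2, 58, 1, 8, 6, 3] cursor@2
After 3 (insert_before(54)): list=[7, 54, 2, 58, 1, 8, 6, 3] cursor@2
After 4 (insert_after(19)): list=[7, 54, 2, 19, 58, 1, 8, 6, 3] cursor@2
After 5 (insert_before(23)): list=[7, 54, 23, 2, 19, 58, 1, 8, 6, 3] cursor@2
After 6 (insert_before(61)): list=[7, 54, 23, 61, 2, 19, 58, 1, 8, 6, 3] cursor@2
After 7 (insert_before(11)): list=[7, 54, 23, 61, 11, 2, 19, 58, 1, 8, 6, 3] cursor@2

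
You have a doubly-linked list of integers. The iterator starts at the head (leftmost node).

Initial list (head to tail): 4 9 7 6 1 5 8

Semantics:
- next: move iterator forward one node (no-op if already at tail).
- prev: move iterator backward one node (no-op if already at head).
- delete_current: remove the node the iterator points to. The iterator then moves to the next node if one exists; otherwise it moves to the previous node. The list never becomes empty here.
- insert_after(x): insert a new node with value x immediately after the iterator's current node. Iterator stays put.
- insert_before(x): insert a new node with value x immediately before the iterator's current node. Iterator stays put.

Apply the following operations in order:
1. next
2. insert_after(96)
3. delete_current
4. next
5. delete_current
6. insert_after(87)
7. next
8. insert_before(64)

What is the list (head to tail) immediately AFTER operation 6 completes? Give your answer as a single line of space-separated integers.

After 1 (next): list=[4, 9, 7, 6, 1, 5, 8] cursor@9
After 2 (insert_after(96)): list=[4, 9, 96, 7, 6, 1, 5, 8] cursor@9
After 3 (delete_current): list=[4, 96, 7, 6, 1, 5, 8] cursor@96
After 4 (next): list=[4, 96, 7, 6, 1, 5, 8] cursor@7
After 5 (delete_current): list=[4, 96, 6, 1, 5, 8] cursor@6
After 6 (insert_after(87)): list=[4, 96, 6, 87, 1, 5, 8] cursor@6

Answer: 4 96 6 87 1 5 8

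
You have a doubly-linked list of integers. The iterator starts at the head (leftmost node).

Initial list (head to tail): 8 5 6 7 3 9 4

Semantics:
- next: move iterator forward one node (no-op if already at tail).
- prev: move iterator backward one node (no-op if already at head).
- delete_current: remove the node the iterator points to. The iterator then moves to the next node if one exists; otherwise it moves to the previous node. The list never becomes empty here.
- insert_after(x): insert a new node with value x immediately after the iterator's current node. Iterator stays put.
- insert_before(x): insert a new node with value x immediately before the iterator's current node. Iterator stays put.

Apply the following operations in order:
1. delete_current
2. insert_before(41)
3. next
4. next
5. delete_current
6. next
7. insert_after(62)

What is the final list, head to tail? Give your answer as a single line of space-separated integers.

After 1 (delete_current): list=[5, 6, 7, 3, 9, 4] cursor@5
After 2 (insert_before(41)): list=[41, 5, 6, 7, 3, 9, 4] cursor@5
After 3 (next): list=[41, 5, 6, 7, 3, 9, 4] cursor@6
After 4 (next): list=[41, 5, 6, 7, 3, 9, 4] cursor@7
After 5 (delete_current): list=[41, 5, 6, 3, 9, 4] cursor@3
After 6 (next): list=[41, 5, 6, 3, 9, 4] cursor@9
After 7 (insert_after(62)): list=[41, 5, 6, 3, 9, 62, 4] cursor@9

Answer: 41 5 6 3 9 62 4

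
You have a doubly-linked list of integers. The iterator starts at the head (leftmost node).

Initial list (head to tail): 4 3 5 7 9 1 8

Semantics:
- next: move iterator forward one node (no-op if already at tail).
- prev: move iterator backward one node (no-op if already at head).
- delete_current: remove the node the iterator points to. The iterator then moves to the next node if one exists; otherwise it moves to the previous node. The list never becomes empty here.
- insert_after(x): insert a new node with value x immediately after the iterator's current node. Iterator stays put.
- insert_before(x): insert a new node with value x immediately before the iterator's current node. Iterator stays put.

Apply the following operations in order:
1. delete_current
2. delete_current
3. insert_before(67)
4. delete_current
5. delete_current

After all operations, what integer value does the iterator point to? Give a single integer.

After 1 (delete_current): list=[3, 5, 7, 9, 1, 8] cursor@3
After 2 (delete_current): list=[5, 7, 9, 1, 8] cursor@5
After 3 (insert_before(67)): list=[67, 5, 7, 9, 1, 8] cursor@5
After 4 (delete_current): list=[67, 7, 9, 1, 8] cursor@7
After 5 (delete_current): list=[67, 9, 1, 8] cursor@9

Answer: 9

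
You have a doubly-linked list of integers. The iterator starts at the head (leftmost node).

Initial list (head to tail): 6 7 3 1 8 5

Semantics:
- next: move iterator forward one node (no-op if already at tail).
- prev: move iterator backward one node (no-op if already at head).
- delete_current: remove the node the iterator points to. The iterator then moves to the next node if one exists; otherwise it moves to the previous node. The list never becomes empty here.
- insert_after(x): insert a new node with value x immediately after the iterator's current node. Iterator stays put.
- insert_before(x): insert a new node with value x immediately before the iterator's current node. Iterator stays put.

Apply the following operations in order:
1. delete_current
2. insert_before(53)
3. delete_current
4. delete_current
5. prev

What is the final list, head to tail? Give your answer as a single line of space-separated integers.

Answer: 53 1 8 5

Derivation:
After 1 (delete_current): list=[7, 3, 1, 8, 5] cursor@7
After 2 (insert_before(53)): list=[53, 7, 3, 1, 8, 5] cursor@7
After 3 (delete_current): list=[53, 3, 1, 8, 5] cursor@3
After 4 (delete_current): list=[53, 1, 8, 5] cursor@1
After 5 (prev): list=[53, 1, 8, 5] cursor@53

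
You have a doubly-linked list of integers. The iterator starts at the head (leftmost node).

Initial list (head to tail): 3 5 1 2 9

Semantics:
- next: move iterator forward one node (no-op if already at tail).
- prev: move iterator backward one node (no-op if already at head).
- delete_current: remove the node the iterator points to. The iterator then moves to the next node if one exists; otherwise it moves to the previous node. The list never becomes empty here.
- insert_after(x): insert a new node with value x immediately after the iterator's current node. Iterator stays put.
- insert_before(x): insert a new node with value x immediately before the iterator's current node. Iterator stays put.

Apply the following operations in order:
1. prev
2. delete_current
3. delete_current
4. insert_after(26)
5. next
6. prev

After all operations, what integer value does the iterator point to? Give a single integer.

Answer: 1

Derivation:
After 1 (prev): list=[3, 5, 1, 2, 9] cursor@3
After 2 (delete_current): list=[5, 1, 2, 9] cursor@5
After 3 (delete_current): list=[1, 2, 9] cursor@1
After 4 (insert_after(26)): list=[1, 26, 2, 9] cursor@1
After 5 (next): list=[1, 26, 2, 9] cursor@26
After 6 (prev): list=[1, 26, 2, 9] cursor@1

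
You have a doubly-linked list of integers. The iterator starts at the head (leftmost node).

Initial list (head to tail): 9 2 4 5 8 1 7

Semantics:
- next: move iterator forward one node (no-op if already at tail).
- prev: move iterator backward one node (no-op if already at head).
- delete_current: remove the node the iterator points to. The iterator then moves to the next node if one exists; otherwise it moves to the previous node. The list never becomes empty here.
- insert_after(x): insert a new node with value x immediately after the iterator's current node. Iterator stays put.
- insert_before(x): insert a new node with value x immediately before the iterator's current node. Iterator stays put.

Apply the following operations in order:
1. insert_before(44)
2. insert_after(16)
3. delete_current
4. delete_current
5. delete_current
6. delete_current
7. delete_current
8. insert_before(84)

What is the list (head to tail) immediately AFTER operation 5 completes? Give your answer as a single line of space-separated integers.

Answer: 44 4 5 8 1 7

Derivation:
After 1 (insert_before(44)): list=[44, 9, 2, 4, 5, 8, 1, 7] cursor@9
After 2 (insert_after(16)): list=[44, 9, 16, 2, 4, 5, 8, 1, 7] cursor@9
After 3 (delete_current): list=[44, 16, 2, 4, 5, 8, 1, 7] cursor@16
After 4 (delete_current): list=[44, 2, 4, 5, 8, 1, 7] cursor@2
After 5 (delete_current): list=[44, 4, 5, 8, 1, 7] cursor@4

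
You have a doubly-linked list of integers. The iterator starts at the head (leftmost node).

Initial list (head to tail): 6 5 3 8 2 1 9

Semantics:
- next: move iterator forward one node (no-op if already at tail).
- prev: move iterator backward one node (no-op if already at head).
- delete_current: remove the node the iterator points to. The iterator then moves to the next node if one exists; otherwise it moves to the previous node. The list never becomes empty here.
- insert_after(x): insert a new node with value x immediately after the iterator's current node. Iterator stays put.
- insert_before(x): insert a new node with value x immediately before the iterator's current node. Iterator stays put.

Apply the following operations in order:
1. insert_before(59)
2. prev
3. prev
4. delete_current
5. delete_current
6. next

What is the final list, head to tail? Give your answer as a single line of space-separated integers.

After 1 (insert_before(59)): list=[59, 6, 5, 3, 8, 2, 1, 9] cursor@6
After 2 (prev): list=[59, 6, 5, 3, 8, 2, 1, 9] cursor@59
After 3 (prev): list=[59, 6, 5, 3, 8, 2, 1, 9] cursor@59
After 4 (delete_current): list=[6, 5, 3, 8, 2, 1, 9] cursor@6
After 5 (delete_current): list=[5, 3, 8, 2, 1, 9] cursor@5
After 6 (next): list=[5, 3, 8, 2, 1, 9] cursor@3

Answer: 5 3 8 2 1 9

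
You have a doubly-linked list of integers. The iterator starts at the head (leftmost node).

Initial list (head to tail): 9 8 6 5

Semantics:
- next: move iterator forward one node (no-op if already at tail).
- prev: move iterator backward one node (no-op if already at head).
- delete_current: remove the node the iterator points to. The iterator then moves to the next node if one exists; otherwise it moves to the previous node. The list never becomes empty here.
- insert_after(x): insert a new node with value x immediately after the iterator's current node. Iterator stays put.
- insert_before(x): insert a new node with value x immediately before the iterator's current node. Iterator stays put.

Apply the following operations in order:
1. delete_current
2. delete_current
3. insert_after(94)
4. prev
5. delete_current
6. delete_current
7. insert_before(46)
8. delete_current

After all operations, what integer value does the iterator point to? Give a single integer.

Answer: 46

Derivation:
After 1 (delete_current): list=[8, 6, 5] cursor@8
After 2 (delete_current): list=[6, 5] cursor@6
After 3 (insert_after(94)): list=[6, 94, 5] cursor@6
After 4 (prev): list=[6, 94, 5] cursor@6
After 5 (delete_current): list=[94, 5] cursor@94
After 6 (delete_current): list=[5] cursor@5
After 7 (insert_before(46)): list=[46, 5] cursor@5
After 8 (delete_current): list=[46] cursor@46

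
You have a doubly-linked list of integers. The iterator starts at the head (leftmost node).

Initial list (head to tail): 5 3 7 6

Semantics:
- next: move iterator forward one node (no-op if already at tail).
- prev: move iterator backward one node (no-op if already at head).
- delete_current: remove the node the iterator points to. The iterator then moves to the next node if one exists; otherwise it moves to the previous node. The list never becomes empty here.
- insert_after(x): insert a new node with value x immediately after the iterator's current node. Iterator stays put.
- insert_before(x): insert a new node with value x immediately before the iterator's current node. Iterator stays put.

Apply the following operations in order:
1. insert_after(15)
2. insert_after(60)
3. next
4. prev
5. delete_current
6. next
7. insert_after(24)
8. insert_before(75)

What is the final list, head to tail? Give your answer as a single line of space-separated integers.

After 1 (insert_after(15)): list=[5, 15, 3, 7, 6] cursor@5
After 2 (insert_after(60)): list=[5, 60, 15, 3, 7, 6] cursor@5
After 3 (next): list=[5, 60, 15, 3, 7, 6] cursor@60
After 4 (prev): list=[5, 60, 15, 3, 7, 6] cursor@5
After 5 (delete_current): list=[60, 15, 3, 7, 6] cursor@60
After 6 (next): list=[60, 15, 3, 7, 6] cursor@15
After 7 (insert_after(24)): list=[60, 15, 24, 3, 7, 6] cursor@15
After 8 (insert_before(75)): list=[60, 75, 15, 24, 3, 7, 6] cursor@15

Answer: 60 75 15 24 3 7 6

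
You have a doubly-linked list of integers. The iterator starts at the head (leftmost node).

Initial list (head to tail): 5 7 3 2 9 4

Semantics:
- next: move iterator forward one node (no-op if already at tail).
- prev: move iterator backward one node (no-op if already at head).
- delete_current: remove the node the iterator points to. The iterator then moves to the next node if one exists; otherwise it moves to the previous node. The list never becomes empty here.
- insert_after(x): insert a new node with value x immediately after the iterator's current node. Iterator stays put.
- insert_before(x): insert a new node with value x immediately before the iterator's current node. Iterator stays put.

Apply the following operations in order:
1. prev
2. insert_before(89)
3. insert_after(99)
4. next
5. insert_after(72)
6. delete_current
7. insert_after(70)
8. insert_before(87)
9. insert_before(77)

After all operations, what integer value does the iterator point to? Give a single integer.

After 1 (prev): list=[5, 7, 3, 2, 9, 4] cursor@5
After 2 (insert_before(89)): list=[89, 5, 7, 3, 2, 9, 4] cursor@5
After 3 (insert_after(99)): list=[89, 5, 99, 7, 3, 2, 9, 4] cursor@5
After 4 (next): list=[89, 5, 99, 7, 3, 2, 9, 4] cursor@99
After 5 (insert_after(72)): list=[89, 5, 99, 72, 7, 3, 2, 9, 4] cursor@99
After 6 (delete_current): list=[89, 5, 72, 7, 3, 2, 9, 4] cursor@72
After 7 (insert_after(70)): list=[89, 5, 72, 70, 7, 3, 2, 9, 4] cursor@72
After 8 (insert_before(87)): list=[89, 5, 87, 72, 70, 7, 3, 2, 9, 4] cursor@72
After 9 (insert_before(77)): list=[89, 5, 87, 77, 72, 70, 7, 3, 2, 9, 4] cursor@72

Answer: 72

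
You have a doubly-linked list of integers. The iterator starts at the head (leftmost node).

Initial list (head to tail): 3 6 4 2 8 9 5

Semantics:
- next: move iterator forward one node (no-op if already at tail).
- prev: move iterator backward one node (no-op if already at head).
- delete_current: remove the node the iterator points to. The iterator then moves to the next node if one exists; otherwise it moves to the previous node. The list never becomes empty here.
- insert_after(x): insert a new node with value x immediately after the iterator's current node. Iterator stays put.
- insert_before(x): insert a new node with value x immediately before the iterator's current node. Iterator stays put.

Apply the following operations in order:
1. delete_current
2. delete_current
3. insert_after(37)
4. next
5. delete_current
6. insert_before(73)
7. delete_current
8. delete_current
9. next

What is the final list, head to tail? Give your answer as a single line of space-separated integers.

Answer: 4 73 9 5

Derivation:
After 1 (delete_current): list=[6, 4, 2, 8, 9, 5] cursor@6
After 2 (delete_current): list=[4, 2, 8, 9, 5] cursor@4
After 3 (insert_after(37)): list=[4, 37, 2, 8, 9, 5] cursor@4
After 4 (next): list=[4, 37, 2, 8, 9, 5] cursor@37
After 5 (delete_current): list=[4, 2, 8, 9, 5] cursor@2
After 6 (insert_before(73)): list=[4, 73, 2, 8, 9, 5] cursor@2
After 7 (delete_current): list=[4, 73, 8, 9, 5] cursor@8
After 8 (delete_current): list=[4, 73, 9, 5] cursor@9
After 9 (next): list=[4, 73, 9, 5] cursor@5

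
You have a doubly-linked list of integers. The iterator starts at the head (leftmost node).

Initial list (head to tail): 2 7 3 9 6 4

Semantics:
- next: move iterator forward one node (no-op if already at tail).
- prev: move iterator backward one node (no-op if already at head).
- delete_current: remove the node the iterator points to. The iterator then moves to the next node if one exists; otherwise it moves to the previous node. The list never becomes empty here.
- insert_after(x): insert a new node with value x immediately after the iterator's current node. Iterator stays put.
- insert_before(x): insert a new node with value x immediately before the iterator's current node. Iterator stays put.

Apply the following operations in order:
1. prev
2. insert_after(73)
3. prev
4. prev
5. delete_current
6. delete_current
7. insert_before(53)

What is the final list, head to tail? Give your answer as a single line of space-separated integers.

After 1 (prev): list=[2, 7, 3, 9, 6, 4] cursor@2
After 2 (insert_after(73)): list=[2, 73, 7, 3, 9, 6, 4] cursor@2
After 3 (prev): list=[2, 73, 7, 3, 9, 6, 4] cursor@2
After 4 (prev): list=[2, 73, 7, 3, 9, 6, 4] cursor@2
After 5 (delete_current): list=[73, 7, 3, 9, 6, 4] cursor@73
After 6 (delete_current): list=[7, 3, 9, 6, 4] cursor@7
After 7 (insert_before(53)): list=[53, 7, 3, 9, 6, 4] cursor@7

Answer: 53 7 3 9 6 4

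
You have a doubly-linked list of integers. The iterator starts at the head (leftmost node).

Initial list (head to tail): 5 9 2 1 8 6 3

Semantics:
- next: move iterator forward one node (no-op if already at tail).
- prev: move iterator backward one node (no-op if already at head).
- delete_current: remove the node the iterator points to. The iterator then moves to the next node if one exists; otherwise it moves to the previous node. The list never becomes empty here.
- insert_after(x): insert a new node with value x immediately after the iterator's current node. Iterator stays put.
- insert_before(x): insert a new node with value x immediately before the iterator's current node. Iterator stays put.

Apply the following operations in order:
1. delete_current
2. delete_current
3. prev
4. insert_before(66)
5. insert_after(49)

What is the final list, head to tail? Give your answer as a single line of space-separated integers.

Answer: 66 2 49 1 8 6 3

Derivation:
After 1 (delete_current): list=[9, 2, 1, 8, 6, 3] cursor@9
After 2 (delete_current): list=[2, 1, 8, 6, 3] cursor@2
After 3 (prev): list=[2, 1, 8, 6, 3] cursor@2
After 4 (insert_before(66)): list=[66, 2, 1, 8, 6, 3] cursor@2
After 5 (insert_after(49)): list=[66, 2, 49, 1, 8, 6, 3] cursor@2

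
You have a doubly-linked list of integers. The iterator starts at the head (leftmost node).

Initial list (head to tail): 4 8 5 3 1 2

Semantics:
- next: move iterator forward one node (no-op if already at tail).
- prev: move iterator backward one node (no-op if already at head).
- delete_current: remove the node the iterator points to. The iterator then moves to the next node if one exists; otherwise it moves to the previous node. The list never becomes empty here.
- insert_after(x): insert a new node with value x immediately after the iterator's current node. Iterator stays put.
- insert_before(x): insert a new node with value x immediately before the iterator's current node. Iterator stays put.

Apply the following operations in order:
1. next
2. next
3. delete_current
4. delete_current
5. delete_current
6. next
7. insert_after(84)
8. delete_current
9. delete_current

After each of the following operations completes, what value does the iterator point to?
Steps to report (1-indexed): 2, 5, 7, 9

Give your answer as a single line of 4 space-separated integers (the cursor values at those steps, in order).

Answer: 5 2 2 8

Derivation:
After 1 (next): list=[4, 8, 5, 3, 1, 2] cursor@8
After 2 (next): list=[4, 8, 5, 3, 1, 2] cursor@5
After 3 (delete_current): list=[4, 8, 3, 1, 2] cursor@3
After 4 (delete_current): list=[4, 8, 1, 2] cursor@1
After 5 (delete_current): list=[4, 8, 2] cursor@2
After 6 (next): list=[4, 8, 2] cursor@2
After 7 (insert_after(84)): list=[4, 8, 2, 84] cursor@2
After 8 (delete_current): list=[4, 8, 84] cursor@84
After 9 (delete_current): list=[4, 8] cursor@8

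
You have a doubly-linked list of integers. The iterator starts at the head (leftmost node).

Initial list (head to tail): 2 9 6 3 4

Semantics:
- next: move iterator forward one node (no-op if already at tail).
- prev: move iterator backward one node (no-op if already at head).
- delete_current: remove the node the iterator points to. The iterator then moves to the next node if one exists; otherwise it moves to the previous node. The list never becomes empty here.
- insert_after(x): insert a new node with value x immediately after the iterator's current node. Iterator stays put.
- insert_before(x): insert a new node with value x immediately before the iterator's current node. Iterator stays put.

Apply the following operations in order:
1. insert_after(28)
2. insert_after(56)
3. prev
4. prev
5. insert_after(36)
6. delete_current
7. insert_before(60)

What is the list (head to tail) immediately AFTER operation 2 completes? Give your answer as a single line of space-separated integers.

After 1 (insert_after(28)): list=[2, 28, 9, 6, 3, 4] cursor@2
After 2 (insert_after(56)): list=[2, 56, 28, 9, 6, 3, 4] cursor@2

Answer: 2 56 28 9 6 3 4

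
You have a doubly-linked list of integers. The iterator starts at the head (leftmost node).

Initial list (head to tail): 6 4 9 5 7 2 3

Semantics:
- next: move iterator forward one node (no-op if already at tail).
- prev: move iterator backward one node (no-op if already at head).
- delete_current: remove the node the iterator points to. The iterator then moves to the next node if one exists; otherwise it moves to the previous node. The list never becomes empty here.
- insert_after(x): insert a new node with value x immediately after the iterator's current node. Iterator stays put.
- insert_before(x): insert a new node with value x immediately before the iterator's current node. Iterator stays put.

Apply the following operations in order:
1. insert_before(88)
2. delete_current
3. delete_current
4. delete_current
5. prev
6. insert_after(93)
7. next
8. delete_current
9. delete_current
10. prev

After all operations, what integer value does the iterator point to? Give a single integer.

Answer: 88

Derivation:
After 1 (insert_before(88)): list=[88, 6, 4, 9, 5, 7, 2, 3] cursor@6
After 2 (delete_current): list=[88, 4, 9, 5, 7, 2, 3] cursor@4
After 3 (delete_current): list=[88, 9, 5, 7, 2, 3] cursor@9
After 4 (delete_current): list=[88, 5, 7, 2, 3] cursor@5
After 5 (prev): list=[88, 5, 7, 2, 3] cursor@88
After 6 (insert_after(93)): list=[88, 93, 5, 7, 2, 3] cursor@88
After 7 (next): list=[88, 93, 5, 7, 2, 3] cursor@93
After 8 (delete_current): list=[88, 5, 7, 2, 3] cursor@5
After 9 (delete_current): list=[88, 7, 2, 3] cursor@7
After 10 (prev): list=[88, 7, 2, 3] cursor@88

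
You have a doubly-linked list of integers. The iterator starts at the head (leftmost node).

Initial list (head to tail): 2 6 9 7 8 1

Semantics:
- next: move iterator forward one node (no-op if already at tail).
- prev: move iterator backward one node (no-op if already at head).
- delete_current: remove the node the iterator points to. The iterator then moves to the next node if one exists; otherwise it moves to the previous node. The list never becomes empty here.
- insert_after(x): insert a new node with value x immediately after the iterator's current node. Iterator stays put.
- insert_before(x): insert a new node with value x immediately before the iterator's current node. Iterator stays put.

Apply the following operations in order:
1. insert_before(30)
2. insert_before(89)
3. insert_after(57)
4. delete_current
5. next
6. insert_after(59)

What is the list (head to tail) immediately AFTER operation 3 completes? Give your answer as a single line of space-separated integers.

After 1 (insert_before(30)): list=[30, 2, 6, 9, 7, 8, 1] cursor@2
After 2 (insert_before(89)): list=[30, 89, 2, 6, 9, 7, 8, 1] cursor@2
After 3 (insert_after(57)): list=[30, 89, 2, 57, 6, 9, 7, 8, 1] cursor@2

Answer: 30 89 2 57 6 9 7 8 1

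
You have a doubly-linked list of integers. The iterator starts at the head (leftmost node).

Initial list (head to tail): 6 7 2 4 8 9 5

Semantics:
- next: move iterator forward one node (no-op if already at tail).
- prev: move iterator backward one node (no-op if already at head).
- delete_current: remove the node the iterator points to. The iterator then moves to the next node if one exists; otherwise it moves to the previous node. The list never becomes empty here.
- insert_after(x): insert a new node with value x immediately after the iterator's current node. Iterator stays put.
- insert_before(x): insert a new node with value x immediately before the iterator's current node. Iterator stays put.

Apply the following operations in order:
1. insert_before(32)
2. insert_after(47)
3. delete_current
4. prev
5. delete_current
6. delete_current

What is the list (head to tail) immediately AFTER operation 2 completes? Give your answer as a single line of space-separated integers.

Answer: 32 6 47 7 2 4 8 9 5

Derivation:
After 1 (insert_before(32)): list=[32, 6, 7, 2, 4, 8, 9, 5] cursor@6
After 2 (insert_after(47)): list=[32, 6, 47, 7, 2, 4, 8, 9, 5] cursor@6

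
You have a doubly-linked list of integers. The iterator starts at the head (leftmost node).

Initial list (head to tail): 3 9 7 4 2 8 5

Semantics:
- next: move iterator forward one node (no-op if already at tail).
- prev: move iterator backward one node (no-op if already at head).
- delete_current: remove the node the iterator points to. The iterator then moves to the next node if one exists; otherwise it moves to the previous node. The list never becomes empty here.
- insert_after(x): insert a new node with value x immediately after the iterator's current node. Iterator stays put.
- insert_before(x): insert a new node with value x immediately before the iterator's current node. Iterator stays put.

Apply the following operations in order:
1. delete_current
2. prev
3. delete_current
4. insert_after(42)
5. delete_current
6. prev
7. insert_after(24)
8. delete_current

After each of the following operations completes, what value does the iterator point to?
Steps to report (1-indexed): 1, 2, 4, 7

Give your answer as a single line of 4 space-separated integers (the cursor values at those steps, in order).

After 1 (delete_current): list=[9, 7, 4, 2, 8, 5] cursor@9
After 2 (prev): list=[9, 7, 4, 2, 8, 5] cursor@9
After 3 (delete_current): list=[7, 4, 2, 8, 5] cursor@7
After 4 (insert_after(42)): list=[7, 42, 4, 2, 8, 5] cursor@7
After 5 (delete_current): list=[42, 4, 2, 8, 5] cursor@42
After 6 (prev): list=[42, 4, 2, 8, 5] cursor@42
After 7 (insert_after(24)): list=[42, 24, 4, 2, 8, 5] cursor@42
After 8 (delete_current): list=[24, 4, 2, 8, 5] cursor@24

Answer: 9 9 7 42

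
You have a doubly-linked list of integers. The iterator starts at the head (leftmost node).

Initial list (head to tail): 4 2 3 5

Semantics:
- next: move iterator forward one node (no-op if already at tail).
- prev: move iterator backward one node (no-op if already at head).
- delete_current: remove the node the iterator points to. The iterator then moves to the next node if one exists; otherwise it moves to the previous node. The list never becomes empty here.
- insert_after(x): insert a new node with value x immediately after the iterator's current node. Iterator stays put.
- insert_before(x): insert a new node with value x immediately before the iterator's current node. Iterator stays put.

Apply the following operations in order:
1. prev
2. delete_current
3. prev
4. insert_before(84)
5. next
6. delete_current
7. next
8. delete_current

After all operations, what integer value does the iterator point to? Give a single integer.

Answer: 2

Derivation:
After 1 (prev): list=[4, 2, 3, 5] cursor@4
After 2 (delete_current): list=[2, 3, 5] cursor@2
After 3 (prev): list=[2, 3, 5] cursor@2
After 4 (insert_before(84)): list=[84, 2, 3, 5] cursor@2
After 5 (next): list=[84, 2, 3, 5] cursor@3
After 6 (delete_current): list=[84, 2, 5] cursor@5
After 7 (next): list=[84, 2, 5] cursor@5
After 8 (delete_current): list=[84, 2] cursor@2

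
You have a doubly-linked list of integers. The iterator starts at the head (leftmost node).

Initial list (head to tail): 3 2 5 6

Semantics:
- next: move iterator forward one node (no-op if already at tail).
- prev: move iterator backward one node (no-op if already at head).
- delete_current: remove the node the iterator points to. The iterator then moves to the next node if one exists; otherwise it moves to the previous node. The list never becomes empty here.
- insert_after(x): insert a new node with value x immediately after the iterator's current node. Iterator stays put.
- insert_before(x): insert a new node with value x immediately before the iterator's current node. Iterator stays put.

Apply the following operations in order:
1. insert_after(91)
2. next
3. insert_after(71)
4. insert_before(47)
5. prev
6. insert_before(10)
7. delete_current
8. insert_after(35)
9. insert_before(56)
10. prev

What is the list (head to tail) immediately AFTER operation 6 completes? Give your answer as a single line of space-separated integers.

After 1 (insert_after(91)): list=[3, 91, 2, 5, 6] cursor@3
After 2 (next): list=[3, 91, 2, 5, 6] cursor@91
After 3 (insert_after(71)): list=[3, 91, 71, 2, 5, 6] cursor@91
After 4 (insert_before(47)): list=[3, 47, 91, 71, 2, 5, 6] cursor@91
After 5 (prev): list=[3, 47, 91, 71, 2, 5, 6] cursor@47
After 6 (insert_before(10)): list=[3, 10, 47, 91, 71, 2, 5, 6] cursor@47

Answer: 3 10 47 91 71 2 5 6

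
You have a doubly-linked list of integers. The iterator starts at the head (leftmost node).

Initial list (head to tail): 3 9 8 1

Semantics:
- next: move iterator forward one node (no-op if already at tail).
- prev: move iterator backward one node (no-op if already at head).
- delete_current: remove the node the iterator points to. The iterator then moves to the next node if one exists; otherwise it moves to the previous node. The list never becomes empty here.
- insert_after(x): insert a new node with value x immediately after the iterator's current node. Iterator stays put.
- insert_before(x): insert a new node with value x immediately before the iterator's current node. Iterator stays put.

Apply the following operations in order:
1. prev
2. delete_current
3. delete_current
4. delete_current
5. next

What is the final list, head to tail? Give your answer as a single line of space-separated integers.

Answer: 1

Derivation:
After 1 (prev): list=[3, 9, 8, 1] cursor@3
After 2 (delete_current): list=[9, 8, 1] cursor@9
After 3 (delete_current): list=[8, 1] cursor@8
After 4 (delete_current): list=[1] cursor@1
After 5 (next): list=[1] cursor@1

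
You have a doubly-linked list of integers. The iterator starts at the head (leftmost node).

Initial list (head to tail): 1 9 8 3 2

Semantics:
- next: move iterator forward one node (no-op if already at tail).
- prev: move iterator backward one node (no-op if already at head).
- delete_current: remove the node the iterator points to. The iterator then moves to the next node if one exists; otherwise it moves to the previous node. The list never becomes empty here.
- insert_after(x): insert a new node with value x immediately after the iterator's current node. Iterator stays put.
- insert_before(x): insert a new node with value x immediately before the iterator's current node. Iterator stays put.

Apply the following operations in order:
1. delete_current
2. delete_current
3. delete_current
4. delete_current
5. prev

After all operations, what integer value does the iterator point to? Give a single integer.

Answer: 2

Derivation:
After 1 (delete_current): list=[9, 8, 3, 2] cursor@9
After 2 (delete_current): list=[8, 3, 2] cursor@8
After 3 (delete_current): list=[3, 2] cursor@3
After 4 (delete_current): list=[2] cursor@2
After 5 (prev): list=[2] cursor@2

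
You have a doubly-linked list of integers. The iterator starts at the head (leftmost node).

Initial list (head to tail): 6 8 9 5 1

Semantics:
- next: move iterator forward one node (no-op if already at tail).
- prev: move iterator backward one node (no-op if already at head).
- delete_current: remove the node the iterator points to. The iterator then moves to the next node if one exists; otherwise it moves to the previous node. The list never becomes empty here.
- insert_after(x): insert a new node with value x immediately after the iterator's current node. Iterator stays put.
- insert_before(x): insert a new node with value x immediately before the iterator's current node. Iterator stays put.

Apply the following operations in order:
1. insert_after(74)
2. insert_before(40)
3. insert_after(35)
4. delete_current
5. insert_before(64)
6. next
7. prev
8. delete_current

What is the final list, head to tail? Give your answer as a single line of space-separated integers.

Answer: 40 64 74 8 9 5 1

Derivation:
After 1 (insert_after(74)): list=[6, 74, 8, 9, 5, 1] cursor@6
After 2 (insert_before(40)): list=[40, 6, 74, 8, 9, 5, 1] cursor@6
After 3 (insert_after(35)): list=[40, 6, 35, 74, 8, 9, 5, 1] cursor@6
After 4 (delete_current): list=[40, 35, 74, 8, 9, 5, 1] cursor@35
After 5 (insert_before(64)): list=[40, 64, 35, 74, 8, 9, 5, 1] cursor@35
After 6 (next): list=[40, 64, 35, 74, 8, 9, 5, 1] cursor@74
After 7 (prev): list=[40, 64, 35, 74, 8, 9, 5, 1] cursor@35
After 8 (delete_current): list=[40, 64, 74, 8, 9, 5, 1] cursor@74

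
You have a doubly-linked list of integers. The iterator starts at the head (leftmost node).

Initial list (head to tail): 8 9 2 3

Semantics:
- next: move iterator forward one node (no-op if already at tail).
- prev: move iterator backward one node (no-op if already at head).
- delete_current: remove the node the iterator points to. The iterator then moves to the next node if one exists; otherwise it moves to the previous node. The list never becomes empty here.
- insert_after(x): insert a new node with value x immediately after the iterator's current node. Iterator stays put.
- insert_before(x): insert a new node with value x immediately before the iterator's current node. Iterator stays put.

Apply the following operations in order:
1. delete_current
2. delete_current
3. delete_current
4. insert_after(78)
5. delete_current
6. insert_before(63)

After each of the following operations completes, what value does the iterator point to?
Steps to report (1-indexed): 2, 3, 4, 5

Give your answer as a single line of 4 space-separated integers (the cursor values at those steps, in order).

After 1 (delete_current): list=[9, 2, 3] cursor@9
After 2 (delete_current): list=[2, 3] cursor@2
After 3 (delete_current): list=[3] cursor@3
After 4 (insert_after(78)): list=[3, 78] cursor@3
After 5 (delete_current): list=[78] cursor@78
After 6 (insert_before(63)): list=[63, 78] cursor@78

Answer: 2 3 3 78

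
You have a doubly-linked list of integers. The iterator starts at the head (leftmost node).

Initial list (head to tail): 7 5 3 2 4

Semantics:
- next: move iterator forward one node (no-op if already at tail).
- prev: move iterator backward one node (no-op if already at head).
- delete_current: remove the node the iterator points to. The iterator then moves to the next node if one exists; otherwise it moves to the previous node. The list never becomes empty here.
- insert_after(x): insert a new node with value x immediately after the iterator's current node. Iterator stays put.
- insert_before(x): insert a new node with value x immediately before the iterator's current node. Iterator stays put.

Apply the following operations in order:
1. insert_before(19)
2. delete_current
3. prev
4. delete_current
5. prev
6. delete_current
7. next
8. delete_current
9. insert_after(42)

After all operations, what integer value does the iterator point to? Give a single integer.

Answer: 4

Derivation:
After 1 (insert_before(19)): list=[19, 7, 5, 3, 2, 4] cursor@7
After 2 (delete_current): list=[19, 5, 3, 2, 4] cursor@5
After 3 (prev): list=[19, 5, 3, 2, 4] cursor@19
After 4 (delete_current): list=[5, 3, 2, 4] cursor@5
After 5 (prev): list=[5, 3, 2, 4] cursor@5
After 6 (delete_current): list=[3, 2, 4] cursor@3
After 7 (next): list=[3, 2, 4] cursor@2
After 8 (delete_current): list=[3, 4] cursor@4
After 9 (insert_after(42)): list=[3, 4, 42] cursor@4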